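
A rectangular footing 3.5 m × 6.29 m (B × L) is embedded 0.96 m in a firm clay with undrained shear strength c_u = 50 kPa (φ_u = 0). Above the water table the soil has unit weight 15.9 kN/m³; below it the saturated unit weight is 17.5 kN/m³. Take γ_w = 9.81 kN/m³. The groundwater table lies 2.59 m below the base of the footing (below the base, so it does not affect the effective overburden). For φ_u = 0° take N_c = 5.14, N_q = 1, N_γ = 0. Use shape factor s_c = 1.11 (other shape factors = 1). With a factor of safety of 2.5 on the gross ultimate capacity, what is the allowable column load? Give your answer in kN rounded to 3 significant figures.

P_all ≈ 2650 kN

Overburden at base level: q = 15.9 × 0.96 = 15.264 kPa.
Cohesion term c·N_c·s_c = 50 × 5.14 × 1.11 = 285.27 kPa; surcharge term q·N_q = 15.264 × 1 = 15.264 kPa.
q_ult = 285.27 + 15.264 = 300.53 kPa.
Gross allowable pressure q_all = 300.53 / 2.5 = 120.21 kPa.
Footing area = 22.015 m², so allowable column load = 120.21 × 22.015 = 2646.5 kN.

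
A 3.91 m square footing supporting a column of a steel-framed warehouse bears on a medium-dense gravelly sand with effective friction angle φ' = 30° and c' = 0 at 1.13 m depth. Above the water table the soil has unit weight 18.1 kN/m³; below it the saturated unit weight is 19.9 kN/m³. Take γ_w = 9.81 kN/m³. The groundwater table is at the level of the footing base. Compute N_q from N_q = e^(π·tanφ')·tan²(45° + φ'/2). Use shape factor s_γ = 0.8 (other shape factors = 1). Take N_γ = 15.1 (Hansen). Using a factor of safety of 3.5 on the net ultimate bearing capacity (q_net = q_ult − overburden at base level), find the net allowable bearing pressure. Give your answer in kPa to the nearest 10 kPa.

q_all(net) ≈ 170 kPa

N_q = e^(π·tan30°)·tan²(60°) = 18.4.
q = γ·D_f = 18.1 × 1.13 = 20.453 kPa.
For the ½γBN_γ term take γ' = 19.9 − 9.81 = 10.09 kN/m³ (soil below base is submerged).
q·N_q = 20.453 × 18.401 = 376.36 kPa
0.5·γ·B·N_γ·s_γ = 0.5 × 10.09 × 3.91 × 15.1 × 0.8 = 238.29 kPa
q_ult = 376.36 + 238.29 = 614.65 kPa.
q_net = 614.65 − 20.453 = 594.19 kPa.
q_all(net) = 594.19 / 3.5 = 169.77 kPa.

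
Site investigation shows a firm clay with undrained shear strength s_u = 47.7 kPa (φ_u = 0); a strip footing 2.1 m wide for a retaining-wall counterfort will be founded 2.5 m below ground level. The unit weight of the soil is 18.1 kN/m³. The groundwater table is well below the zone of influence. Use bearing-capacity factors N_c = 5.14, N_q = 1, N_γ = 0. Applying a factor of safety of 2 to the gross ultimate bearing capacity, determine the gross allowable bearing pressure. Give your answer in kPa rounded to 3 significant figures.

Overburden at base level: q = 18.1 × 2.5 = 45.25 kPa.
Cohesion term c·N_c = 47.7 × 5.14 = 245.18 kPa; surcharge term q·N_q = 45.25 × 1 = 45.25 kPa.
q_ult = 245.18 + 45.25 = 290.43 kPa.
q_all = q_ult / FS = 290.43 / 2 = 145.21 kPa.

q_all ≈ 145 kPa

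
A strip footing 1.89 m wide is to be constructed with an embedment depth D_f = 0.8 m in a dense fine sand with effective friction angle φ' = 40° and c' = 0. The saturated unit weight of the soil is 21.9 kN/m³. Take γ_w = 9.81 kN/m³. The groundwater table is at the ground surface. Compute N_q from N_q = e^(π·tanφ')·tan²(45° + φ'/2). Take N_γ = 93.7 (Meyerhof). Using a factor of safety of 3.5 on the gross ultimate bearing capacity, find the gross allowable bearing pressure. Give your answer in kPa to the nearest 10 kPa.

N_q = e^(π·tan40°)·tan²(65°) = 64.2.
Water table at ground surface, so effective unit weight γ' = 21.9 − 9.81 = 12.09 kN/m³ is used throughout; overburden q = 12.09 × 0.8 = 9.672 kPa; the same γ' applies in the ½γBN_γ term.
Surcharge term q·N_q = 9.672 × 64.195 = 620.9 kPa; self-weight term 0.5·γ·B·N_γ = 0.5 × 12.09 × 1.89 × 93.7 = 1070.5 kPa.
q_ult = 620.9 + 1070.5 = 1691.4 kPa.
q_all = 1691.4 / 3.5 = 483.26 kPa.

q_all ≈ 480 kPa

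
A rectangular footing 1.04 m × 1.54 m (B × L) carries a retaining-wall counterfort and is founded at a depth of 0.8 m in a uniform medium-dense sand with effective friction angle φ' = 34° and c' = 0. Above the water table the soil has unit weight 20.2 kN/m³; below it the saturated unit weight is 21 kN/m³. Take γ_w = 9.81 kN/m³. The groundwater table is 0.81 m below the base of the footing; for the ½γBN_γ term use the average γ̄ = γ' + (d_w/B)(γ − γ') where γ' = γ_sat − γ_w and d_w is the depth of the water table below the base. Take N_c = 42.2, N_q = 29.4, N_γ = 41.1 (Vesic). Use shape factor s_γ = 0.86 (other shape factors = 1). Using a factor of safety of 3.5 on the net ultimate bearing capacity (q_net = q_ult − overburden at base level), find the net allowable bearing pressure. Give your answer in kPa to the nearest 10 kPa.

q_all(net) ≈ 230 kPa

Effective surcharge at the founding depth q = γ·D_f = 20.2 × 0.8 = 16.16 kPa.
With d_w = 0.81 m < B, γ̄ = 11.19 + (0.81/1.04) × (20.2 − 11.19) = 18.207 kN/m³.
q_ult = q·N_q + 0.5·γ·B·N_γ·s_γ
     = 16.16 × 29.4 + 0.5 × 18.207 × 1.04 × 41.1 × 0.86
     = 475.1 + 334.65 = 809.75 kPa.
q_net = 809.75 − 16.16 = 793.59 kPa.
q_all(net) = 793.59 / 3.5 = 226.74 kPa.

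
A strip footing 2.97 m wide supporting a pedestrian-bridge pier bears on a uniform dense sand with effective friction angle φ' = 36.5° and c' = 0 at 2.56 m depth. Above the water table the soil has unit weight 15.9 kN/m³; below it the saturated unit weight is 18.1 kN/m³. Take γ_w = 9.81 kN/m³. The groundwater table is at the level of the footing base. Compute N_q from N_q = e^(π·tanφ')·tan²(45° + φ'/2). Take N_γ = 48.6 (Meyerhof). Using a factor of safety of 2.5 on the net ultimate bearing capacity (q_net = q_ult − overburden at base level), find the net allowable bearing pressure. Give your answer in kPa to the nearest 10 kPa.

N_q = e^(π·tan36.5°)·tan²(63.25°) = 40.24.
Overburden at base level: q = 15.9 × 2.56 = 40.704 kPa.
Below the base the soil is submerged, so the ½γBN_γ term uses γ' = 18.1 − 9.81 = 8.29 kN/m³.
Surcharge term q·N_q = 40.704 × 40.24 = 1637.9 kPa; self-weight term 0.5·γ·B·N_γ = 0.5 × 8.29 × 2.97 × 48.6 = 598.3 kPa.
q_ult = 1637.9 + 598.3 = 2236.2 kPa.
q_net = 2236.2 − 40.704 = 2195.5 kPa.
q_all(net) = 2195.5 / 2.5 = 878.2 kPa.

q_all(net) ≈ 880 kPa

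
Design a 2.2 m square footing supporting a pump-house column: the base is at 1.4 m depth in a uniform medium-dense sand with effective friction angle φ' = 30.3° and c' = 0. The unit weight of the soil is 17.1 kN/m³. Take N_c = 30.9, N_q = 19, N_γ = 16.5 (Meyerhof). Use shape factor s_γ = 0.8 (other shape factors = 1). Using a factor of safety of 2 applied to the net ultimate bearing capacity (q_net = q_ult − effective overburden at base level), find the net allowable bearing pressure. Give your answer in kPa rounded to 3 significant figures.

q_all(net) ≈ 340 kPa

q = γ·D_f = 17.1 × 1.4 = 23.94 kPa.
q·N_q = 23.94 × 19 = 454.86 kPa
0.5·γ·B·N_γ·s_γ = 0.5 × 17.1 × 2.2 × 16.5 × 0.8 = 248.29 kPa
q_ult = 454.86 + 248.29 = 703.15 kPa.
Net ultimate: q_net = 703.15 − 23.94 = 679.21 kPa.
q_all(net) = 679.21 / 2 = 339.61 kPa.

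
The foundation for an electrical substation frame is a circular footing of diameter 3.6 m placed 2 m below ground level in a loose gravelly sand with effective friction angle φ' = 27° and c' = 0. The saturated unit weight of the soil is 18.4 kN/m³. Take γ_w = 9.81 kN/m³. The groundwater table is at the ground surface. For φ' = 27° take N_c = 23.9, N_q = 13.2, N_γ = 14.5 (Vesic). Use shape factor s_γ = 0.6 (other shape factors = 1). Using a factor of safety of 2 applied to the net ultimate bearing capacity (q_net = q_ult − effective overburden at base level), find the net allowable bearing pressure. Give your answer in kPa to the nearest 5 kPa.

γ' = 18.4 − 9.81 = 8.59 kN/m³ (submerged throughout). q = 8.59 × 2 = 17.18 kPa; the same γ' applies in the ½γBN_γ term.
q·N_q = 17.18 × 13.2 = 226.78 kPa
0.5·γ·B·N_γ·s_γ = 0.5 × 8.59 × 3.6 × 14.5 × 0.6 = 134.52 kPa
q_ult = 226.78 + 134.52 = 361.3 kPa.
Net ultimate: q_net = 361.3 − 17.18 = 344.12 kPa.
q_all(net) = 344.12 / 2 = 172.06 kPa.

q_all(net) ≈ 170 kPa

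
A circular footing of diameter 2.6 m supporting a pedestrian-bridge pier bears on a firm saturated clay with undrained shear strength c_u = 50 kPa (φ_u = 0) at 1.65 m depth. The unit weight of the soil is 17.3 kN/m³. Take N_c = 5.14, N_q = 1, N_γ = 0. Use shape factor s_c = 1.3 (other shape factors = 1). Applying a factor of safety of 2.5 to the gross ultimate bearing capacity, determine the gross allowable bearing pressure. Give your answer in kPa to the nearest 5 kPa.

q = γ·D_f = 17.3 × 1.65 = 28.545 kPa.
c·N_c·s_c = 50 × 5.14 × 1.3 = 334.1 kPa
q·N_q = 28.545 × 1 = 28.545 kPa
q_ult = 334.1 + 28.545 = 362.65 kPa.
q_all = q_ult / FS = 362.65 / 2.5 = 145.06 kPa.

q_all ≈ 145 kPa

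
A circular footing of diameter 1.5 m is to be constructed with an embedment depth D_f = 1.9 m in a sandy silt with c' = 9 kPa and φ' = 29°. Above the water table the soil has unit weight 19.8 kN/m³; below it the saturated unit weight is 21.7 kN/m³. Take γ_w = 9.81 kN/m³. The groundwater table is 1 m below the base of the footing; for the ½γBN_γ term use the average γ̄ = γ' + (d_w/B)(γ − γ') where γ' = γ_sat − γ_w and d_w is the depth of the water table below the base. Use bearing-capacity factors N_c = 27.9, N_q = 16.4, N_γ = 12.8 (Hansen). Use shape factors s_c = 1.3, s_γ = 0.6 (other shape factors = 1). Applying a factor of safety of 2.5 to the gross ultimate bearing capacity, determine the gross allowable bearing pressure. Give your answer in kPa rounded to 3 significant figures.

q_all ≈ 417 kPa

Overburden at base level: q = 19.8 × 1.9 = 37.62 kPa.
The water table is 1 m below the base (< B = 1.5 m), so the ½γBN_γ term uses γ̄ = γ' + (d_w/B)(γ − γ') = 11.89 + (1/1.5)(19.8 − 11.89) = 17.163 kN/m³.
Cohesion term c·N_c·s_c = 9 × 27.9 × 1.3 = 326.43 kPa; surcharge term q·N_q = 37.62 × 16.4 = 616.97 kPa; self-weight term 0.5·γ·B·N_γ·s_γ = 0.5 × 17.163 × 1.5 × 12.8 × 0.6 = 98.861 kPa.
q_ult = 326.43 + 616.97 + 98.861 = 1042.3 kPa.
q_all = q_ult / FS = 1042.3 / 2.5 = 416.9 kPa.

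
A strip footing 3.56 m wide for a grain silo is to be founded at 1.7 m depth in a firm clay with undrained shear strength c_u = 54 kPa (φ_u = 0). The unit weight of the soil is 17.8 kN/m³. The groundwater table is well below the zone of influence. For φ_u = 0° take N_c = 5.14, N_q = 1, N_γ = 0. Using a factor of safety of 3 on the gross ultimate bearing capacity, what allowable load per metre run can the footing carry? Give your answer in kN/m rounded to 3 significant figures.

Overburden at base level: q = 17.8 × 1.7 = 30.26 kPa.
Cohesion term c·N_c = 54 × 5.14 = 277.56 kPa; surcharge term q·N_q = 30.26 × 1 = 30.26 kPa.
q_ult = 277.56 + 30.26 = 307.82 kPa.
Gross allowable pressure q_all = 307.82 / 3 = 102.61 kPa.
Allowable wall load = q_all × B = 102.61 × 3.56 = 365.28 kN per metre run.

≈ 365 kN/m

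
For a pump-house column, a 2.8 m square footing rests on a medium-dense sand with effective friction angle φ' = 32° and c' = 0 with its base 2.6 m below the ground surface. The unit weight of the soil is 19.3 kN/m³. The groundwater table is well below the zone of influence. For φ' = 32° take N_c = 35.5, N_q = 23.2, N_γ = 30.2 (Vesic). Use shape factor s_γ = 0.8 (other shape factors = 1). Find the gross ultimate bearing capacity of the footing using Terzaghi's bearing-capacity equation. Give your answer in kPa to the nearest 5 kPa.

q_ult ≈ 1815 kPa

q = γ·D_f = 19.3 × 2.6 = 50.18 kPa.
q·N_q = 50.18 × 23.2 = 1164.2 kPa
0.5·γ·B·N_γ·s_γ = 0.5 × 19.3 × 2.8 × 30.2 × 0.8 = 652.8 kPa
q_ult = 1164.2 + 652.8 = 1817 kPa.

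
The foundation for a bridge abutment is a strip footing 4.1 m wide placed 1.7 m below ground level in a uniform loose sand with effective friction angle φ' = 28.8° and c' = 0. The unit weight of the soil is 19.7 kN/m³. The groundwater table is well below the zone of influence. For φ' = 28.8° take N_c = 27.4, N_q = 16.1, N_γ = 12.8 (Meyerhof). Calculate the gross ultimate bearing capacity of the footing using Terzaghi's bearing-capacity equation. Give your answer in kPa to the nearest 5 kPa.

Effective surcharge at the founding depth q = γ·D_f = 19.7 × 1.7 = 33.49 kPa.
q_ult = q·N_q + 0.5·γ·B·N_γ
     = 33.49 × 16.1 + 0.5 × 19.7 × 4.1 × 12.8
     = 539.19 + 516.93 = 1056.1 kPa.

q_ult ≈ 1055 kPa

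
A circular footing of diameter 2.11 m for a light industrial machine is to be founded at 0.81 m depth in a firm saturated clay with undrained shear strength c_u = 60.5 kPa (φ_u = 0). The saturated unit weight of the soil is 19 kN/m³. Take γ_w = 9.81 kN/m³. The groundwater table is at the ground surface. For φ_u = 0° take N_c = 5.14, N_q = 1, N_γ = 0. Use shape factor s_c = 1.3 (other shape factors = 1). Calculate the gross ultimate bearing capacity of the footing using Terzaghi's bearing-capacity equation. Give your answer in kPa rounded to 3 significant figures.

With the water table at the surface the whole profile is submerged: γ' = 19 − 9.81 = 9.19 kN/m³, so q = γ'·D_f = 7.4439 kPa.
q_ult = c·N_c·s_c + q·N_q
     = 60.5 × 5.14 × 1.3 + 7.4439 × 1
     = 404.26 + 7.4439 = 411.7 kPa.

q_ult ≈ 412 kPa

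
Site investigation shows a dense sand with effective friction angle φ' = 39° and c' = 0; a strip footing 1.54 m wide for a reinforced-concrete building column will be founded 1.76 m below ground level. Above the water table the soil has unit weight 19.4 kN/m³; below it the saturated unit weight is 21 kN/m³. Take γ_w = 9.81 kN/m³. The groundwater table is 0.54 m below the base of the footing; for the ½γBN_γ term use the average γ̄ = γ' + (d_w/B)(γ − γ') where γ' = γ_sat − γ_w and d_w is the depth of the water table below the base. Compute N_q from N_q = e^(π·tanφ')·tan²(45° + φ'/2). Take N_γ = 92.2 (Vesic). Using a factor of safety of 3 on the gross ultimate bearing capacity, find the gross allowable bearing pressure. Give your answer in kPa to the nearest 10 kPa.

N_q = e^(π·tan39°)·tan²(64.5°) = 55.96.
Effective surcharge at the founding depth q = γ·D_f = 19.4 × 1.76 = 34.144 kPa.
With d_w = 0.54 m < B, γ̄ = 11.19 + (0.54/1.54) × (19.4 − 11.19) = 14.069 kN/m³.
q_ult = q·N_q + 0.5·γ·B·N_γ
     = 34.144 × 55.957 + 0.5 × 14.069 × 1.54 × 92.2
     = 1910.6 + 998.8 = 2909.4 kPa.
q_all = 2909.4 / 3 = 969.8 kPa.

q_all ≈ 970 kPa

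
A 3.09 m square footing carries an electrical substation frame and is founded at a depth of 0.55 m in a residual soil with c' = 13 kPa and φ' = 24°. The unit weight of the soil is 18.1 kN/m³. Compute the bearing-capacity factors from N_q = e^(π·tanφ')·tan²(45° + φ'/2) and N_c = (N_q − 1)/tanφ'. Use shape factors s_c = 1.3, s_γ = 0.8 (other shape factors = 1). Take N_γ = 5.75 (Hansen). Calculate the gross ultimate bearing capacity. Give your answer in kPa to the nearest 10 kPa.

q_ult ≈ 550 kPa

tan24° = 0.4452, so N_q = e^(π×0.4452)·tan²(57°) = 4.05 × 2.371 = 9.6.
N_c = (9.6 − 1)/tan24° = 19.32.
q = γ·D_f = 18.1 × 0.55 = 9.955 kPa.
c·N_c·s_c = 13 × 19.324 × 1.3 = 326.57 kPa
q·N_q = 9.955 × 9.6034 = 95.602 kPa
0.5·γ·B·N_γ·s_γ = 0.5 × 18.1 × 3.09 × 5.75 × 0.8 = 128.64 kPa
q_ult = 326.57 + 95.602 + 128.64 = 550.81 kPa.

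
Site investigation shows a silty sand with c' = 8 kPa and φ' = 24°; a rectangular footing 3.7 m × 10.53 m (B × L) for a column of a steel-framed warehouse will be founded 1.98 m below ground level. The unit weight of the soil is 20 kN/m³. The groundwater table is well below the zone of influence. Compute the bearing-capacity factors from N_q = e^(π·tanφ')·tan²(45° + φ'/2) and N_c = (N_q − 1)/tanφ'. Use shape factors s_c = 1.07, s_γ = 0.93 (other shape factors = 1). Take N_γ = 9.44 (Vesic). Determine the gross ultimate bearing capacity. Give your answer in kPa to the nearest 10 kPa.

tan24° = 0.4452, so N_q = e^(π×0.4452)·tan²(57°) = 4.05 × 2.371 = 9.6.
N_c = (9.6 − 1)/tan24° = 19.32.
Overburden at base level: q = 20 × 1.98 = 39.6 kPa.
Cohesion term c·N_c·s_c = 8 × 19.324 × 1.07 = 165.41 kPa; surcharge term q·N_q = 39.6 × 9.6034 = 380.29 kPa; self-weight term 0.5·γ·B·N_γ·s_γ = 0.5 × 20 × 3.7 × 9.44 × 0.93 = 324.83 kPa.
q_ult = 165.41 + 380.29 + 324.83 = 870.53 kPa.

q_ult ≈ 870 kPa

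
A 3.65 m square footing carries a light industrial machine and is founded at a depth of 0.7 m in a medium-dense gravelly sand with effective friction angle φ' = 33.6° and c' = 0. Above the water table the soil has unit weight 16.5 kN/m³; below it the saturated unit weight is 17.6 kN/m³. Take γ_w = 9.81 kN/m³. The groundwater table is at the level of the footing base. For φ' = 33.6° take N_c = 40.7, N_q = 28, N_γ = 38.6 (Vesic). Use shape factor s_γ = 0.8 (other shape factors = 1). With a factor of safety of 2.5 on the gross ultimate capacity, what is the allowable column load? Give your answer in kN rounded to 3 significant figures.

P_all ≈ 4060 kN

Effective surcharge at the founding depth q = γ·D_f = 16.5 × 0.7 = 11.55 kPa.
The water table coincides with the base, so in the self-weight term γ → γ' = 7.79 kN/m³.
q_ult = q·N_q + 0.5·γ·B·N_γ·s_γ
     = 11.55 × 28 + 0.5 × 7.79 × 3.65 × 38.6 × 0.8
     = 323.4 + 439.01 = 762.41 kPa.
Gross allowable pressure q_all = 762.41 / 2.5 = 304.97 kPa.
Footing area = 13.3225 m², so allowable column load = 304.97 × 13.3225 = 4062.9 kN.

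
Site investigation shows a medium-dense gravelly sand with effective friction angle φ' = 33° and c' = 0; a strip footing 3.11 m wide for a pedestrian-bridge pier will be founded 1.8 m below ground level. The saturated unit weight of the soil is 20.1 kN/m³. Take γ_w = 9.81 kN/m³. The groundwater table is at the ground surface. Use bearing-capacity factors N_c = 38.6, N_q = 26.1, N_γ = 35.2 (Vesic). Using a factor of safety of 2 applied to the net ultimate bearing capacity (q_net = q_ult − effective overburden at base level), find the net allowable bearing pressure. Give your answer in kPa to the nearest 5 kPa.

With the water table at the surface the whole profile is submerged: γ' = 20.1 − 9.81 = 10.29 kN/m³, so q = γ'·D_f = 18.522 kPa; the same γ' applies in the ½γBN_γ term.
q_ult = q·N_q + 0.5·γ·B·N_γ
     = 18.522 × 26.1 + 0.5 × 10.29 × 3.11 × 35.2
     = 483.42 + 563.23 = 1046.7 kPa.
Net ultimate: q_net = 1046.7 − 18.522 = 1028.1 kPa.
q_all(net) = 1028.1 / 2 = 514.07 kPa.

q_all(net) ≈ 515 kPa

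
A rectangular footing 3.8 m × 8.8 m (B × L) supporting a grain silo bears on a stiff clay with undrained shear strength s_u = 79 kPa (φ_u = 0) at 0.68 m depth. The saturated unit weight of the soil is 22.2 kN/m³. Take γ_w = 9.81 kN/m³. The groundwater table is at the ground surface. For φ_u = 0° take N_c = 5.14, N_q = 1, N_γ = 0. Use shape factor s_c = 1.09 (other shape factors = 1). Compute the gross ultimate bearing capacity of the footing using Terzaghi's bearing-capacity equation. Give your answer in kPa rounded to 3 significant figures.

γ' = 22.2 − 9.81 = 12.39 kN/m³ (submerged throughout). q = 12.39 × 0.68 = 8.4252 kPa.
c·N_c·s_c = 79 × 5.14 × 1.09 = 442.61 kPa
q·N_q = 8.4252 × 1 = 8.4252 kPa
q_ult = 442.61 + 8.4252 = 451.03 kPa.

q_ult ≈ 451 kPa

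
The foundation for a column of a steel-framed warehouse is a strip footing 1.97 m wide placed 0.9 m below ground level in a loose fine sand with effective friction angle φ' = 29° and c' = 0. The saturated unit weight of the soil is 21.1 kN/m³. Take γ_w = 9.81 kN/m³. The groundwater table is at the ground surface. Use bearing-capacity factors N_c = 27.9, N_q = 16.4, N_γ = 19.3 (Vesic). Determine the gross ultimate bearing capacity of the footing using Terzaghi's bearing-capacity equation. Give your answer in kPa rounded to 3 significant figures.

With the water table at the surface the whole profile is submerged: γ' = 21.1 − 9.81 = 11.29 kN/m³, so q = γ'·D_f = 10.161 kPa; the same γ' applies in the ½γBN_γ term.
q_ult = q·N_q + 0.5·γ·B·N_γ
     = 10.161 × 16.4 + 0.5 × 11.29 × 1.97 × 19.3
     = 166.64 + 214.63 = 381.27 kPa.

q_ult ≈ 381 kPa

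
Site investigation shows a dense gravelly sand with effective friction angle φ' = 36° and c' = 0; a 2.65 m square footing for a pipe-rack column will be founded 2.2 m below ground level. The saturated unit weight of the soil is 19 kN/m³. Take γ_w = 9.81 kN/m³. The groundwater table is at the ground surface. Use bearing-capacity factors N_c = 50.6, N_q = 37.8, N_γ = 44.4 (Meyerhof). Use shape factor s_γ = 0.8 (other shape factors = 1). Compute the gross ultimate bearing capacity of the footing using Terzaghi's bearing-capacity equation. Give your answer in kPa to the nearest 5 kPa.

q_ult ≈ 1195 kPa

γ' = 19 − 9.81 = 9.19 kN/m³ (submerged throughout). q = 9.19 × 2.2 = 20.218 kPa; the same γ' applies in the ½γBN_γ term.
q·N_q = 20.218 × 37.8 = 764.24 kPa
0.5·γ·B·N_γ·s_γ = 0.5 × 9.19 × 2.65 × 44.4 × 0.8 = 432.52 kPa
q_ult = 764.24 + 432.52 = 1196.8 kPa.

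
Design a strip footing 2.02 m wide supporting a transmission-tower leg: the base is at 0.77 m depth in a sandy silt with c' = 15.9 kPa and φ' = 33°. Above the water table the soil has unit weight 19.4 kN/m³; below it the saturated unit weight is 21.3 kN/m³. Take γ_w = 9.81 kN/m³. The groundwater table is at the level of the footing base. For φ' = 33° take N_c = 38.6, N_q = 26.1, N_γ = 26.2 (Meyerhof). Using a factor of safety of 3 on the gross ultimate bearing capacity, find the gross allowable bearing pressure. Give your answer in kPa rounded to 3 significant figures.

q = γ·D_f = 19.4 × 0.77 = 14.938 kPa.
For the ½γBN_γ term take γ' = 21.3 − 9.81 = 11.49 kN/m³ (soil below base is submerged).
c·N_c = 15.9 × 38.6 = 613.74 kPa
q·N_q = 14.938 × 26.1 = 389.88 kPa
0.5·γ·B·N_γ = 0.5 × 11.49 × 2.02 × 26.2 = 304.05 kPa
q_ult = 613.74 + 389.88 + 304.05 = 1307.7 kPa.
q_all = 1307.7 / 3 = 435.89 kPa.

q_all ≈ 436 kPa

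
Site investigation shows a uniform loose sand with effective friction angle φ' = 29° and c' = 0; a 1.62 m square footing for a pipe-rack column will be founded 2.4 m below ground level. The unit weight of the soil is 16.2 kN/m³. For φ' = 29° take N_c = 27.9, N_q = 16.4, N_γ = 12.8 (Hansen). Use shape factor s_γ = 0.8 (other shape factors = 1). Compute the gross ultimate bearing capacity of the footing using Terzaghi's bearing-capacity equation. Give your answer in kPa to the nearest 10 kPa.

q_ult ≈ 770 kPa

Effective surcharge at the founding depth q = γ·D_f = 16.2 × 2.4 = 38.88 kPa.
q_ult = q·N_q + 0.5·γ·B·N_γ·s_γ
     = 38.88 × 16.4 + 0.5 × 16.2 × 1.62 × 12.8 × 0.8
     = 637.63 + 134.37 = 772 kPa.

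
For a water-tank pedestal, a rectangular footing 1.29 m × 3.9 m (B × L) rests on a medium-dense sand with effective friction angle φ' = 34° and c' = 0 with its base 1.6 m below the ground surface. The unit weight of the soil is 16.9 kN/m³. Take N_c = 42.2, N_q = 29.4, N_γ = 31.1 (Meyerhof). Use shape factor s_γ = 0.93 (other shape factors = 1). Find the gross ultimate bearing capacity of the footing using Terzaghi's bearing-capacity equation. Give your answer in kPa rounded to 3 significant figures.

q_ult ≈ 1110 kPa

Overburden at base level: q = 16.9 × 1.6 = 27.04 kPa.
Surcharge term q·N_q = 27.04 × 29.4 = 794.98 kPa; self-weight term 0.5·γ·B·N_γ·s_γ = 0.5 × 16.9 × 1.29 × 31.1 × 0.93 = 315.28 kPa.
q_ult = 794.98 + 315.28 = 1110.3 kPa.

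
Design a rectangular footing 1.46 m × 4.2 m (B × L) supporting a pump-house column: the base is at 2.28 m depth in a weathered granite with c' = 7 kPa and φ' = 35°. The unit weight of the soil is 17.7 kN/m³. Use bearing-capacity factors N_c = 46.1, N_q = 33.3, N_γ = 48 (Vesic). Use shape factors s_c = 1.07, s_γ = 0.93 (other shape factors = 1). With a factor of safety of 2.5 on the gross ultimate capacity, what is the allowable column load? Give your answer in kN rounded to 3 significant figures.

q = γ·D_f = 17.7 × 2.28 = 40.356 kPa.
c·N_c·s_c = 7 × 46.1 × 1.07 = 345.29 kPa
q·N_q = 40.356 × 33.3 = 1343.9 kPa
0.5·γ·B·N_γ·s_γ = 0.5 × 17.7 × 1.46 × 48 × 0.93 = 576.79 kPa
q_ult = 345.29 + 1343.9 + 576.79 = 2265.9 kPa.
Gross allowable pressure q_all = 2265.9 / 2.5 = 906.37 kPa.
Footing area = 6.132 m², so allowable column load = 906.37 × 6.132 = 5557.9 kN.

P_all ≈ 5560 kN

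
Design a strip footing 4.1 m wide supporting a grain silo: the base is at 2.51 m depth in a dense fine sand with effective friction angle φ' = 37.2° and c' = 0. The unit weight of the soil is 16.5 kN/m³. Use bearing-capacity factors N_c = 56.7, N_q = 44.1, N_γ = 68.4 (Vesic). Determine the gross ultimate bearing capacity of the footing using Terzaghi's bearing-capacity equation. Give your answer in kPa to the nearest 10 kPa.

q_ult ≈ 4140 kPa

q = γ·D_f = 16.5 × 2.51 = 41.415 kPa.
q·N_q = 41.415 × 44.1 = 1826.4 kPa
0.5·γ·B·N_γ = 0.5 × 16.5 × 4.1 × 68.4 = 2313.6 kPa
q_ult = 1826.4 + 2313.6 = 4140 kPa.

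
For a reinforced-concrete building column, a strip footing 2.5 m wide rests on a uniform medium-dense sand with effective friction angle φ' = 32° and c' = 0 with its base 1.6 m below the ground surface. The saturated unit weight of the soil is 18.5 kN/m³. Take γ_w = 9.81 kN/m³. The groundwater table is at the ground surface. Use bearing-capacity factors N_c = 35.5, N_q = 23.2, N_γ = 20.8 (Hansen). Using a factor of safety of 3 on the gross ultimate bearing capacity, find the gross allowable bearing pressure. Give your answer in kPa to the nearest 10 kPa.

Water table at ground surface, so effective unit weight γ' = 18.5 − 9.81 = 8.69 kN/m³ is used throughout; overburden q = 8.69 × 1.6 = 13.904 kPa; the same γ' applies in the ½γBN_γ term.
Surcharge term q·N_q = 13.904 × 23.2 = 322.57 kPa; self-weight term 0.5·γ·B·N_γ = 0.5 × 8.69 × 2.5 × 20.8 = 225.94 kPa.
q_ult = 322.57 + 225.94 = 548.51 kPa.
q_all = 548.51 / 3 = 182.84 kPa.

q_all ≈ 180 kPa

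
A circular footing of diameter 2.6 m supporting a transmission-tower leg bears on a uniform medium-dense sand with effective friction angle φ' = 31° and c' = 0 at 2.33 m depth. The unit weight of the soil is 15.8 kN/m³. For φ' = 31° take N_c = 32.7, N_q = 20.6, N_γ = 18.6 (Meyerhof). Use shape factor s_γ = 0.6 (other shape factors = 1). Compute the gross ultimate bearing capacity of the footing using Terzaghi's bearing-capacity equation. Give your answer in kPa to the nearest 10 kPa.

q_ult ≈ 990 kPa

Effective surcharge at the founding depth q = γ·D_f = 15.8 × 2.33 = 36.814 kPa.
q_ult = q·N_q + 0.5·γ·B·N_γ·s_γ
     = 36.814 × 20.6 + 0.5 × 15.8 × 2.6 × 18.6 × 0.6
     = 758.37 + 229.23 = 987.59 kPa.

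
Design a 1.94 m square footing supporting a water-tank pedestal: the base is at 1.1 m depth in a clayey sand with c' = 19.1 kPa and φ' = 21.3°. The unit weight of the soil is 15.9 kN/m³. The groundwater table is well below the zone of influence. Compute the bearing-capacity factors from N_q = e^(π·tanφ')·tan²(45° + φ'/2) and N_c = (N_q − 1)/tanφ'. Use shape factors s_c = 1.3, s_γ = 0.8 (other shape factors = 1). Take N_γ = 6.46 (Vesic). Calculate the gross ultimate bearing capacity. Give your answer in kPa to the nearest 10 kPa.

tan21.3° = 0.3899, so N_q = e^(π×0.3899)·tan²(55.65°) = 3.404 × 2.141 = 7.29.
N_c = (7.29 − 1)/tan21.3° = 16.13.
Overburden at base level: q = 15.9 × 1.1 = 17.49 kPa.
Cohesion term c·N_c·s_c = 19.1 × 16.126 × 1.3 = 400.4 kPa; surcharge term q·N_q = 17.49 × 7.2871 = 127.45 kPa; self-weight term 0.5·γ·B·N_γ·s_γ = 0.5 × 15.9 × 1.94 × 6.46 × 0.8 = 79.706 kPa.
q_ult = 400.4 + 127.45 + 79.706 = 607.56 kPa.

q_ult ≈ 610 kPa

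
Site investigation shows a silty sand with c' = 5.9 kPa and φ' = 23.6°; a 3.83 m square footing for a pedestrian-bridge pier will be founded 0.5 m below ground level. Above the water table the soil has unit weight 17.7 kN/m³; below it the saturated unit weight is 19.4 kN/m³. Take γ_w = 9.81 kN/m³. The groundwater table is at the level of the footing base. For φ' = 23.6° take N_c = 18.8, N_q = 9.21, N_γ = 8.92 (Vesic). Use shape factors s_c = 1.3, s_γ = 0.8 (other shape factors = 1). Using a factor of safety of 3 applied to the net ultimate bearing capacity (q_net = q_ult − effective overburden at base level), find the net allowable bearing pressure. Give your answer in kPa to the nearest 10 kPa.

q = γ·D_f = 17.7 × 0.5 = 8.85 kPa.
For the ½γBN_γ term take γ' = 19.4 − 9.81 = 9.59 kN/m³ (soil below base is submerged).
c·N_c·s_c = 5.9 × 18.8 × 1.3 = 144.2 kPa
q·N_q = 8.85 × 9.21 = 81.508 kPa
0.5·γ·B·N_γ·s_γ = 0.5 × 9.59 × 3.83 × 8.92 × 0.8 = 131.05 kPa
q_ult = 144.2 + 81.508 + 131.05 = 356.76 kPa.
Net ultimate: q_net = 356.76 − 8.85 = 347.91 kPa.
q_all(net) = 347.91 / 3 = 115.97 kPa.

q_all(net) ≈ 120 kPa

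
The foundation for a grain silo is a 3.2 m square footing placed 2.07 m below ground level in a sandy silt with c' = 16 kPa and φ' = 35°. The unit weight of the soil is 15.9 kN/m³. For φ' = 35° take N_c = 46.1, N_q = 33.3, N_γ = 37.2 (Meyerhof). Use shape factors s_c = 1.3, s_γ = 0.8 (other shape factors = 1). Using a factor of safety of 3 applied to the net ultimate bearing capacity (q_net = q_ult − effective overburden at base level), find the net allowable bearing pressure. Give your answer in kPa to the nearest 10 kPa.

Overburden at base level: q = 15.9 × 2.07 = 32.913 kPa.
Cohesion term c·N_c·s_c = 16 × 46.1 × 1.3 = 958.88 kPa; surcharge term q·N_q = 32.913 × 33.3 = 1096 kPa; self-weight term 0.5·γ·B·N_γ·s_γ = 0.5 × 15.9 × 3.2 × 37.2 × 0.8 = 757.09 kPa.
q_ult = 958.88 + 1096 + 757.09 = 2812 kPa.
Net ultimate: q_net = 2812 − 32.913 = 2779.1 kPa.
q_all(net) = 2779.1 / 3 = 926.35 kPa.

q_all(net) ≈ 930 kPa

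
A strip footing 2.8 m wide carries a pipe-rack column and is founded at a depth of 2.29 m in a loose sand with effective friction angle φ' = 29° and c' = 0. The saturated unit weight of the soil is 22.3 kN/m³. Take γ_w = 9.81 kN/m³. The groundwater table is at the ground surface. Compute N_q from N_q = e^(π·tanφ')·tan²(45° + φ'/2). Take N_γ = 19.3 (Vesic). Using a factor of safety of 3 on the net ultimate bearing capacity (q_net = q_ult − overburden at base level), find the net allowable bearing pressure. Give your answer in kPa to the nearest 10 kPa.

N_q = e^(π·tan29°)·tan²(59.5°) = 16.44.
With the water table at the surface the whole profile is submerged: γ' = 22.3 − 9.81 = 12.49 kN/m³, so q = γ'·D_f = 28.602 kPa; the same γ' applies in the ½γBN_γ term.
q_ult = q·N_q + 0.5·γ·B·N_γ
     = 28.602 × 16.443 + 0.5 × 12.49 × 2.8 × 19.3
     = 470.31 + 337.48 = 807.79 kPa.
q_net = 807.79 − 28.602 = 779.19 kPa.
q_all(net) = 779.19 / 3 = 259.73 kPa.

q_all(net) ≈ 260 kPa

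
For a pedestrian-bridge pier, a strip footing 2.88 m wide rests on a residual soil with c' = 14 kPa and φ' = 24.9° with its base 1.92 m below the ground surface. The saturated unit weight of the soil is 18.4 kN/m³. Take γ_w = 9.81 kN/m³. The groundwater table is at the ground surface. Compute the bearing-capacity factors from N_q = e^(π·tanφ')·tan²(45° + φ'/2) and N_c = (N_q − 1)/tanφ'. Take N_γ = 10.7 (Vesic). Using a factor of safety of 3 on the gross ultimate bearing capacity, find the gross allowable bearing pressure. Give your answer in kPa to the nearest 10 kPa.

q_all ≈ 200 kPa

N_q = e^(π·tan24.9°)·tan²(57.45°) = 10.55; N_c = (N_q − 1)/tanφ' = 20.57.
γ' = 18.4 − 9.81 = 8.59 kN/m³ (submerged throughout). q = 8.59 × 1.92 = 16.493 kPa; the same γ' applies in the ½γBN_γ term.
c·N_c = 14 × 20.575 = 288.05 kPa
q·N_q = 16.493 × 10.551 = 174.01 kPa
0.5·γ·B·N_γ = 0.5 × 8.59 × 2.88 × 10.7 = 132.35 kPa
q_ult = 288.05 + 174.01 + 132.35 = 594.41 kPa.
q_all = 594.41 / 3 = 198.14 kPa.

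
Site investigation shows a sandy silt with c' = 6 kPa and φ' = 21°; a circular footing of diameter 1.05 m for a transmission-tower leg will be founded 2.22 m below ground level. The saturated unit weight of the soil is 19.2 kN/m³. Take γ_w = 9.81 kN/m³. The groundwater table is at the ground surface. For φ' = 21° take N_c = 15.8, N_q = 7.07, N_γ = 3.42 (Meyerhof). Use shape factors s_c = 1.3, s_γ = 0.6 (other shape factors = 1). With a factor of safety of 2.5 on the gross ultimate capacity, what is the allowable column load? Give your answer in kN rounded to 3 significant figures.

γ' = 19.2 − 9.81 = 9.39 kN/m³ (submerged throughout). q = 9.39 × 2.22 = 20.846 kPa; the same γ' applies in the ½γBN_γ term.
c·N_c·s_c = 6 × 15.8 × 1.3 = 123.24 kPa
q·N_q = 20.846 × 7.07 = 147.38 kPa
0.5·γ·B·N_γ·s_γ = 0.5 × 9.39 × 1.05 × 3.42 × 0.6 = 10.116 kPa
q_ult = 123.24 + 147.38 + 10.116 = 280.74 kPa.
Gross allowable pressure q_all = 280.74 / 2.5 = 112.29 kPa.
Footing area = 0.8659 m², so allowable column load = 112.29 × 0.8659 = 97.236 kN.

P_all ≈ 97.2 kN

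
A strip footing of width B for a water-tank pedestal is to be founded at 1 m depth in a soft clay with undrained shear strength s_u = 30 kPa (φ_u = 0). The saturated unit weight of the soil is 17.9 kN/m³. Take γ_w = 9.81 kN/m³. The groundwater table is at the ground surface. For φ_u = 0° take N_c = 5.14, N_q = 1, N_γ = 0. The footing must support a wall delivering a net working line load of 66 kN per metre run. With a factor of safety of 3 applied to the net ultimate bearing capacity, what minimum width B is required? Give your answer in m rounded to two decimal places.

B = 1.28 m

γ' = 17.9 − 9.81 = 8.09 kN/m³ (submerged throughout). q = 8.09 × 1 = 8.09 kPa.
c·N_c = 30 × 5.14 = 154.2 kPa
q·N_q = 8.09 × 1 = 8.09 kPa
q_ult = 154.2 + 8.09 = 162.29 kPa.
For φ = 0 the ½γBN_γ term vanishes, so q_ult is independent of B. q_net = 162.29 − 8.09 = 154.2 kPa; q_all(net) = 154.2/3 = 51.4 kPa.
Required width B = w / q_all(net) = 66 / 51.4 = 1.284 m.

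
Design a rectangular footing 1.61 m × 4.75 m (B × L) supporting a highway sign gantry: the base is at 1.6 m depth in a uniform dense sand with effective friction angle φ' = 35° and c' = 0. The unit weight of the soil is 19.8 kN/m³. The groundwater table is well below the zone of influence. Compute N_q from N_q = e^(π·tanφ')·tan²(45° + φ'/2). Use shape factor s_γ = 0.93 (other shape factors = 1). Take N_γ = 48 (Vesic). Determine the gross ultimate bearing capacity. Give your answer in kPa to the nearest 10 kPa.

tan35° = 0.7002, so N_q = e^(π×0.7002)·tan²(62.5°) = 9.023 × 3.69 = 33.3.
Effective surcharge at the founding depth q = γ·D_f = 19.8 × 1.6 = 31.68 kPa.
q_ult = q·N_q + 0.5·γ·B·N_γ·s_γ
     = 31.68 × 33.296 + 0.5 × 19.8 × 1.61 × 48 × 0.93
     = 1054.8 + 711.52 = 1766.3 kPa.

q_ult ≈ 1770 kPa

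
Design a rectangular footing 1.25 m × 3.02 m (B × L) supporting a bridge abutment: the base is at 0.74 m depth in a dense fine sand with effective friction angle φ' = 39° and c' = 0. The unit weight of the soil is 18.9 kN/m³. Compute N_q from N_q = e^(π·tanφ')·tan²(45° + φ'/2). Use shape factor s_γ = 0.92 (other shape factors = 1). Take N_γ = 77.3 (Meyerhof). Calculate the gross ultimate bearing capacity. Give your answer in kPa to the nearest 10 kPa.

tan39° = 0.8098, so N_q = e^(π×0.8098)·tan²(64.5°) = 12.731 × 4.395 = 55.96.
Effective surcharge at the founding depth q = γ·D_f = 18.9 × 0.74 = 13.986 kPa.
q_ult = q·N_q + 0.5·γ·B·N_γ·s_γ
     = 13.986 × 55.957 + 0.5 × 18.9 × 1.25 × 77.3 × 0.92
     = 782.62 + 840.06 = 1622.7 kPa.

q_ult ≈ 1620 kPa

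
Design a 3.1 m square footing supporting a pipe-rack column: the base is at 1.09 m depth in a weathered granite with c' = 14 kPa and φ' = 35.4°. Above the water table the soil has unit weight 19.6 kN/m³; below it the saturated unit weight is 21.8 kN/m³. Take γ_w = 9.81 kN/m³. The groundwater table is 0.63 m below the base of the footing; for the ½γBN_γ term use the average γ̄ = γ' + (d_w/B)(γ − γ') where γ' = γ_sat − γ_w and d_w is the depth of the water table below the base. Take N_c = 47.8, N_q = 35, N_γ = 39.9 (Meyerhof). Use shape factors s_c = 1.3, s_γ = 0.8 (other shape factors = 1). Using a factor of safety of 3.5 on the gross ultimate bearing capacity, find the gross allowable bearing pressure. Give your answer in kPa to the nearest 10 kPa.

Effective surcharge at the founding depth q = γ·D_f = 19.6 × 1.09 = 21.364 kPa.
With d_w = 0.63 m < B, γ̄ = 11.99 + (0.63/3.1) × (19.6 − 11.99) = 13.537 kN/m³.
q_ult = c·N_c·s_c + q·N_q + 0.5·γ·B·N_γ·s_γ
     = 14 × 47.8 × 1.3 + 21.364 × 35 + 0.5 × 13.537 × 3.1 × 39.9 × 0.8
     = 869.96 + 747.74 + 669.73 = 2287.4 kPa.
q_all = 2287.4 / 3.5 = 653.55 kPa.

q_all ≈ 650 kPa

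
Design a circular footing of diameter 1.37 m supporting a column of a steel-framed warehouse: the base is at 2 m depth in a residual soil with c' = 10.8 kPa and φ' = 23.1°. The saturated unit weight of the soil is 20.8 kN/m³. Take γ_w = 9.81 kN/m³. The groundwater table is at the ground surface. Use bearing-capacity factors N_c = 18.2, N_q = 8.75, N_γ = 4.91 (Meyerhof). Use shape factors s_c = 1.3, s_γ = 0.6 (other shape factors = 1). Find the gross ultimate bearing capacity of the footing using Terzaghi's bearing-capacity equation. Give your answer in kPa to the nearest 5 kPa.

Water table at ground surface, so effective unit weight γ' = 20.8 − 9.81 = 10.99 kN/m³ is used throughout; overburden q = 10.99 × 2 = 21.98 kPa; the same γ' applies in the ½γBN_γ term.
Cohesion term c·N_c·s_c = 10.8 × 18.2 × 1.3 = 255.53 kPa; surcharge term q·N_q = 21.98 × 8.75 = 192.33 kPa; self-weight term 0.5·γ·B·N_γ·s_γ = 0.5 × 10.99 × 1.37 × 4.91 × 0.6 = 22.178 kPa.
q_ult = 255.53 + 192.33 + 22.178 = 470.03 kPa.

q_ult ≈ 470 kPa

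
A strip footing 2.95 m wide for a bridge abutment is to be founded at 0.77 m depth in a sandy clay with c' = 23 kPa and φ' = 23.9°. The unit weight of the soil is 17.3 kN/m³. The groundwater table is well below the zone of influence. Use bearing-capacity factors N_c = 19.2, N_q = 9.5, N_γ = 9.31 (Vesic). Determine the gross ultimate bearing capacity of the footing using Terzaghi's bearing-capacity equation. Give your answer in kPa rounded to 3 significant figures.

Overburden at base level: q = 17.3 × 0.77 = 13.321 kPa.
Cohesion term c·N_c = 23 × 19.2 = 441.6 kPa; surcharge term q·N_q = 13.321 × 9.5 = 126.55 kPa; self-weight term 0.5·γ·B·N_γ = 0.5 × 17.3 × 2.95 × 9.31 = 237.57 kPa.
q_ult = 441.6 + 126.55 + 237.57 = 805.72 kPa.

q_ult ≈ 806 kPa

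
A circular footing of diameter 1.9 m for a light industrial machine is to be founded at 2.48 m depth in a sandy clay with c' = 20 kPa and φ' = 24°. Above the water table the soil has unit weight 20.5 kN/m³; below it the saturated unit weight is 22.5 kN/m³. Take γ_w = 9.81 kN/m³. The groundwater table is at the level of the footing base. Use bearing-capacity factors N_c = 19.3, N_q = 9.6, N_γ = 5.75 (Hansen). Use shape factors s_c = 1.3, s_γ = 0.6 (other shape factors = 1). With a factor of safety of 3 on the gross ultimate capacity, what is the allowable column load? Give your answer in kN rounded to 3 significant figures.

Overburden at base level: q = 20.5 × 2.48 = 50.84 kPa.
Below the base the soil is submerged, so the ½γBN_γ term uses γ' = 22.5 − 9.81 = 12.69 kN/m³.
Cohesion term c·N_c·s_c = 20 × 19.3 × 1.3 = 501.8 kPa; surcharge term q·N_q = 50.84 × 9.6 = 488.06 kPa; self-weight term 0.5·γ·B·N_γ·s_γ = 0.5 × 12.69 × 1.9 × 5.75 × 0.6 = 41.591 kPa.
q_ult = 501.8 + 488.06 + 41.591 = 1031.5 kPa.
Gross allowable pressure q_all = 1031.5 / 3 = 343.82 kPa.
Footing area = 2.8353 m², so allowable column load = 343.82 × 2.8353 = 974.83 kN.

P_all ≈ 975 kN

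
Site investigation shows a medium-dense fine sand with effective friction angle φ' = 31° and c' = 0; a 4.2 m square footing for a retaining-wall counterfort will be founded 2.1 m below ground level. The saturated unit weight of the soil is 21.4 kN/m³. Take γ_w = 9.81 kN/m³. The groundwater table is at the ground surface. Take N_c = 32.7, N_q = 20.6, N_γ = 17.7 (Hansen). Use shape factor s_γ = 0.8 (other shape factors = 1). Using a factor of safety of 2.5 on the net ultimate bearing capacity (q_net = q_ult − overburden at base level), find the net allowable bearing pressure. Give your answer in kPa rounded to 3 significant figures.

q_all(net) ≈ 329 kPa

γ' = 21.4 − 9.81 = 11.59 kN/m³ (submerged throughout). q = 11.59 × 2.1 = 24.339 kPa; the same γ' applies in the ½γBN_γ term.
q·N_q = 24.339 × 20.6 = 501.38 kPa
0.5·γ·B·N_γ·s_γ = 0.5 × 11.59 × 4.2 × 17.7 × 0.8 = 344.64 kPa
q_ult = 501.38 + 344.64 = 846.02 kPa.
q_net = 846.02 − 24.339 = 821.68 kPa.
q_all(net) = 821.68 / 2.5 = 328.67 kPa.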